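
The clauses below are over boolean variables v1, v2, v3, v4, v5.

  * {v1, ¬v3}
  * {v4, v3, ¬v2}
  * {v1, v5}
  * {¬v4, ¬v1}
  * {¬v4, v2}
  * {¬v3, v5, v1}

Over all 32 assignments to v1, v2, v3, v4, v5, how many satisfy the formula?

Split on v1, then v3.
  v1=T, v3=T: remaining (v2,v4,v5) ∈ {(F,F,F); (F,F,T); (T,F,F); (T,F,T)} — 4.
  v1=T, v3=F: remaining (v2,v4,v5) ∈ {(F,F,F); (F,F,T)} — 2.
  v1=F, v3=T: a clause becomes empty — 0.
  v1=F, v3=F: remaining (v2,v4,v5) ∈ {(F,F,T); (T,T,T)} — 2.
Total: 4 + 2 + 0 + 2 = 8.

8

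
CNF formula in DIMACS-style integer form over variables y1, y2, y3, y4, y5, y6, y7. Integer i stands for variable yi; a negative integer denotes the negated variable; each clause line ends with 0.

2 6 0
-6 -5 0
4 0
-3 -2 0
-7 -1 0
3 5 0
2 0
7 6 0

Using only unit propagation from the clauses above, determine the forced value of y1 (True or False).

(y4) stands alone — y4 = True.
(y2) stands alone — y2 = True.
(NOT y3 OR NOT y2) with y2 = True leaves only NOT y3, so y3 = False.
From (y3 OR y5) and y3 = False: y5 = True.
From (NOT y6 OR NOT y5) and y5 = True: y6 = False.
In (y7 OR y6), y6 is now false; y7 must hold, so y7 = True.
From (NOT y1 OR NOT y7) and y7 = True: y1 = False.

False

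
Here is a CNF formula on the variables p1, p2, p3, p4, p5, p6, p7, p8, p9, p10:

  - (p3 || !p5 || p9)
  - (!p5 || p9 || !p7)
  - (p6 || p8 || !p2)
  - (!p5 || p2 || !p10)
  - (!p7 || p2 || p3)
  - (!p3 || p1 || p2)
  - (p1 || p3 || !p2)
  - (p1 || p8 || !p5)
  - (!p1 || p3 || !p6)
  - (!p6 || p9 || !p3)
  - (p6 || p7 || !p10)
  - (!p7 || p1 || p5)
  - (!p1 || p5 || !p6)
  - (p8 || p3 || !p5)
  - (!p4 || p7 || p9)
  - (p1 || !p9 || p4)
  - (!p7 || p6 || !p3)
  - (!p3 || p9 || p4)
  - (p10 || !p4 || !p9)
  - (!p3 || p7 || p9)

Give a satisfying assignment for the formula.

p1=T, p2=F, p3=T, p4=F, p5=T, p6=F, p7=F, p8=T, p9=T, p10=F

Pure literal: p8 appears only positively; assign p8 = True.
Branch on p1: take p1 = True.
For the remaining variables, p2 = False, p3 = True, p4 = False, p5 = True, p6 = False, p7 = False, p9 = True, p10 = False works.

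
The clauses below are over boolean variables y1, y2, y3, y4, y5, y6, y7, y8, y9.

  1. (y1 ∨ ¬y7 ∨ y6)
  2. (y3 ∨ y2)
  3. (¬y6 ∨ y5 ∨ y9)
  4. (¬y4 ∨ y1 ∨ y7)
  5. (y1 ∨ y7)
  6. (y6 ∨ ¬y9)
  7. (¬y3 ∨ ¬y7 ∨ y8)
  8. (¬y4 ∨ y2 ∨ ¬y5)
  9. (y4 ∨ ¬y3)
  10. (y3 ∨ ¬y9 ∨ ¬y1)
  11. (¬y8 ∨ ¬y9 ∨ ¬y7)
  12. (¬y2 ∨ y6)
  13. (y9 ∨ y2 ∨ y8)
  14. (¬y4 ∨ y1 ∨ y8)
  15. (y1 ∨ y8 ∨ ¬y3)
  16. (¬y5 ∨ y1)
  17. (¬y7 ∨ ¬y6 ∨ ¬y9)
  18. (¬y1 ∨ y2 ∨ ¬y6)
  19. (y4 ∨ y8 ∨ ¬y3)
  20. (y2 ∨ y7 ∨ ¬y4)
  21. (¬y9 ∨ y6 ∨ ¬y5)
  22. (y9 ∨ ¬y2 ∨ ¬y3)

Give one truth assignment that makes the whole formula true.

y1=T, y2=F, y3=T, y4=T, y5=F, y6=F, y7=T, y8=T, y9=F

Try y1 = True.
Set y2 = False and propagate.
  then y3 is forced to True.
  then y4 is forced to True.
  then y5 is forced to False.
  then y6 is forced to False.
  then y9 is forced to False.
  then y8 is forced to True.
  then y7 is forced to True.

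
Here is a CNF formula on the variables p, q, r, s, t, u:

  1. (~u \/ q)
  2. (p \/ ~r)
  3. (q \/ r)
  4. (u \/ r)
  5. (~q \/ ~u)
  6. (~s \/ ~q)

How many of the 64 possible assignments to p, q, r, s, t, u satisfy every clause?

6

Satisfying assignments:
  p=T q=F r=T s=F t=F u=F
  p=T q=F r=T s=F t=T u=F
  p=T q=F r=T s=T t=F u=F
  p=T q=F r=T s=T t=T u=F
  p=T q=T r=T s=F t=F u=F
  p=T q=T r=T s=F t=T u=F
That's 6 in total.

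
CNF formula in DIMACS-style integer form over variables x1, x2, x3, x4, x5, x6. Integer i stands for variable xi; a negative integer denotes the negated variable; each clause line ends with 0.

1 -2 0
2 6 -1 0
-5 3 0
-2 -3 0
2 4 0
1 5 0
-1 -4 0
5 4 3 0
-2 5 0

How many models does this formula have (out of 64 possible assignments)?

The models are:
  x1=0 x2=0 x3=1 x4=1 x5=1 x6=0
  x1=0 x2=0 x3=1 x4=1 x5=1 x6=1
That's 2 in total.

2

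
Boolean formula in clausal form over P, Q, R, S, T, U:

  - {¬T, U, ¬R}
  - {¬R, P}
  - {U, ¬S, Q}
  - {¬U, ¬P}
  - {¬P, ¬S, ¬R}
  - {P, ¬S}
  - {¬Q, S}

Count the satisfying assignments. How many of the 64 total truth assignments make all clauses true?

9

Split on P, then S.
  P=T, S=T: remaining (Q,R,T,U) ∈ {(T,F,F,F); (T,F,T,F)} — 2.
  P=T, S=F: remaining (Q,R,T,U) ∈ {(F,F,F,F); (F,F,T,F); (F,T,F,F)} — 3.
  P=F, S=T: a clause becomes empty — 0.
  P=F, S=F: remaining (Q,R,T,U) ∈ {(F,F,F,F); (F,F,F,T); (F,F,T,F); (F,F,T,T)} — 4.
Total: 2 + 3 + 0 + 4 = 9.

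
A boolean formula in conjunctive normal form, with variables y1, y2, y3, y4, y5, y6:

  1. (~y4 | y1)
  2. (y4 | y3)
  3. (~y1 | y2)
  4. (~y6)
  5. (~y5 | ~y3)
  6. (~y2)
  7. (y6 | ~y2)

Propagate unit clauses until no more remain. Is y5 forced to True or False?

False

(~y6) stands alone — y6 = False.
(~y2) stands alone — y2 = False.
(y2 | ~y1): since y2 = False, the clause reduces to (~y1). y1 = False.
From (y1 | ~y4) and y1 = False: y4 = False.
From (y4 | y3) and y4 = False: y3 = True.
From (~y3 | ~y5) and y3 = True: y5 = False.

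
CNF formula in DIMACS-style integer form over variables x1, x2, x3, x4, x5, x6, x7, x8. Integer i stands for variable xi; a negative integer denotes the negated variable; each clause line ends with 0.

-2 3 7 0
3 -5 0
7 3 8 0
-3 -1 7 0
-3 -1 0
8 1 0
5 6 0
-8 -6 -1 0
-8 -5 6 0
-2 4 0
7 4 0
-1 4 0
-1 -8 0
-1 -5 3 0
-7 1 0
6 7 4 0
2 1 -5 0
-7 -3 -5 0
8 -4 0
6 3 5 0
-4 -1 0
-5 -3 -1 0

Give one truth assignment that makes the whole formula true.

x1=F, x2=F, x3=F, x4=T, x5=F, x6=T, x7=F, x8=T

Branch on x1: take x1 = False.
  then x8 is forced to True.
  then x7 is forced to False.
  then x4 is forced to True.
Branch on x2: take x2 = False.
  then x5 is forced to False.
  then x6 is forced to True.
x3 is now unconstrained; take x3 = False.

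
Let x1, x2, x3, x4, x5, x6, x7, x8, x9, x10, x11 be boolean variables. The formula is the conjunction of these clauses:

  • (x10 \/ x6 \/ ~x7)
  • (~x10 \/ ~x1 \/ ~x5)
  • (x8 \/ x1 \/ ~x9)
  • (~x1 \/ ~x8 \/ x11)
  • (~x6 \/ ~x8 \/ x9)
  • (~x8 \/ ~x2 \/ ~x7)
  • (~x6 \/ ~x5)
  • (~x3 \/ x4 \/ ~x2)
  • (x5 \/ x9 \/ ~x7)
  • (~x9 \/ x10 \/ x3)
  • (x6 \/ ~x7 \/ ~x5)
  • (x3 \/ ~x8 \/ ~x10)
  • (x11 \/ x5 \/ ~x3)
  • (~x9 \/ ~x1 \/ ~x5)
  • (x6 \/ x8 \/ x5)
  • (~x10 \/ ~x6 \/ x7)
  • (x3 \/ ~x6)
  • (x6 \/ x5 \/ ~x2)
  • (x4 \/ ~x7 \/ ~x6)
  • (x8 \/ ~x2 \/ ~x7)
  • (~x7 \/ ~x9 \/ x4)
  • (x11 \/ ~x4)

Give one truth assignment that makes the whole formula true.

x1=T, x2=F, x3=T, x4=T, x5=F, x6=F, x7=F, x8=T, x9=F, x10=F, x11=T

x2 occurs only negated in the remaining clauses — set x2 = False.
Pure literal: x11 appears only positively; assign x11 = True.
Try x1 = True.
Branch on x3: take x3 = True.
Branch on x4: take x4 = True.
For the remaining variables, x5 = False, x6 = False, x7 = False, x8 = True, x9 = False, x10 = False works.
Every clause has at least one true literal under this assignment.
Check each clause:
  1. (~x7 \/ x6 \/ x10) — ~x7 is true.
  2. (~x1 \/ ~x5 \/ ~x10) — ~x5 is true.
  3. (~x9 \/ x8 \/ x1) — x8 is true.
  4. (~x1 \/ x11 \/ ~x8) — x11 is true.
  5. (x9 \/ ~x8 \/ ~x6) — ~x6 is true.
  6. (~x2 \/ ~x8 \/ ~x7) — ~x7 is true.
  7. (~x5 \/ ~x6) — ~x6 is true.
  8. (~x2 \/ ~x3 \/ x4) — x4 is true.
  9. (x5 \/ x9 \/ ~x7) — ~x7 is true.
  10. (x10 \/ ~x9 \/ x3) — x3 is true.
  11. (~x7 \/ x6 \/ ~x5) — ~x7 is true.
  12. (x3 \/ ~x10 \/ ~x8) — x3 is true.
  13. (x5 \/ x11 \/ ~x3) — x11 is true.
  14. (~x1 \/ ~x5 \/ ~x9) — ~x5 is true.
  15. (x8 \/ x6 \/ x5) — x8 is true.
  16. (~x10 \/ ~x6 \/ x7) — ~x6 is true.
  17. (~x6 \/ x3) — ~x6 is true.
  18. (~x2 \/ x5 \/ x6) — ~x2 is true.
  19. (~x6 \/ ~x7 \/ x4) — ~x7 is true.
  20. (~x2 \/ x8 \/ ~x7) — x8 is true.
  21. (x4 \/ ~x9 \/ ~x7) — ~x7 is true.
  22. (x11 \/ ~x4) — x11 is true.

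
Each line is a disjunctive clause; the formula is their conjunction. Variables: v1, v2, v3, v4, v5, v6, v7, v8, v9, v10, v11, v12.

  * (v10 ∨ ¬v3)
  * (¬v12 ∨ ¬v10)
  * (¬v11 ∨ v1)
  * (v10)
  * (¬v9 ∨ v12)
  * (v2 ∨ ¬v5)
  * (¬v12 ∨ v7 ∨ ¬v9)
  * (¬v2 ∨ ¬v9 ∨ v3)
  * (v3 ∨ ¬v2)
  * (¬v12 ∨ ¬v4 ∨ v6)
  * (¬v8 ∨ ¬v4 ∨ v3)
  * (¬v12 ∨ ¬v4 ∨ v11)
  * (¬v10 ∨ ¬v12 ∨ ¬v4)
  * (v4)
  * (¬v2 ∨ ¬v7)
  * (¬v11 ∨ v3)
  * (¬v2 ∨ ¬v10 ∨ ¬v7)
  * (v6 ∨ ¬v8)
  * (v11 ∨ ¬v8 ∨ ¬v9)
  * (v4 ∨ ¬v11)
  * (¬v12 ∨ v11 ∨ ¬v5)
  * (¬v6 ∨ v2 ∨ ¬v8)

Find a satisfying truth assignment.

Unit propagation: (v10) forces v10 = True.
(¬v12) is a unit clause, so v12 = False.
The clause (¬v9) is unit: v9 must be False.
Unit propagation: (v4) forces v4 = True.
v3 occurs only positively in the remaining clauses — set v3 = True.
v5 occurs only negated in the remaining clauses — set v5 = False.
Set v1 = False and propagate.
  then v11 is forced to False.
For the remaining variables, v2 = False, v6 = True, v7 = False, v8 = False works.

v1=False, v2=False, v3=True, v4=True, v5=False, v6=True, v7=False, v8=False, v9=False, v10=True, v11=False, v12=False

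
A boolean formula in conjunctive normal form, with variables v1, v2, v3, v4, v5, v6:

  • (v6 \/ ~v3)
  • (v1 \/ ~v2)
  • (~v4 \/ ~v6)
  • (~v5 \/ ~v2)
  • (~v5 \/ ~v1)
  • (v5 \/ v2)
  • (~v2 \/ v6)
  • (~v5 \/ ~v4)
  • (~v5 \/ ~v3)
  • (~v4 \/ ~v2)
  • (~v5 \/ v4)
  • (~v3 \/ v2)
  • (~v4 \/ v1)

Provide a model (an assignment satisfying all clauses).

v1 = 1, v2 = 1, v3 = 0, v4 = 0, v5 = 0, v6 = 1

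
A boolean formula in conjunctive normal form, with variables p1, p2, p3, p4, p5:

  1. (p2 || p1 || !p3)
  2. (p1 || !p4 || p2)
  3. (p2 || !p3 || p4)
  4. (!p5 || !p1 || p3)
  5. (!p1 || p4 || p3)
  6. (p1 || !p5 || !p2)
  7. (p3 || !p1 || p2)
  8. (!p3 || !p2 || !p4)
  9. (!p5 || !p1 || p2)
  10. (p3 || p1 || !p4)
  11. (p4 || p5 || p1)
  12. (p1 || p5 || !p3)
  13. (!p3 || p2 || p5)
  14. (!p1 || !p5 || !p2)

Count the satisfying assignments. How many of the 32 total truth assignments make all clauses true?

3

The models are:
  p1=F p2=F p3=F p4=F p5=T
  p1=T p2=T p3=F p4=T p5=F
  p1=T p2=T p3=T p4=F p5=F
That's 3 in total.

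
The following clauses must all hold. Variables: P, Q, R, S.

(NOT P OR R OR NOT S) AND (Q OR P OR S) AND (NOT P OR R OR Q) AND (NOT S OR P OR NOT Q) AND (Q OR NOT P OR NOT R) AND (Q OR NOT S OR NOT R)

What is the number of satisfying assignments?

6

Satisfying assignments:
  P=0 Q=0 R=0 S=1
  P=0 Q=1 R=0 S=0
  P=0 Q=1 R=1 S=0
  P=1 Q=1 R=0 S=0
  P=1 Q=1 R=1 S=0
  P=1 Q=1 R=1 S=1
Count: 6.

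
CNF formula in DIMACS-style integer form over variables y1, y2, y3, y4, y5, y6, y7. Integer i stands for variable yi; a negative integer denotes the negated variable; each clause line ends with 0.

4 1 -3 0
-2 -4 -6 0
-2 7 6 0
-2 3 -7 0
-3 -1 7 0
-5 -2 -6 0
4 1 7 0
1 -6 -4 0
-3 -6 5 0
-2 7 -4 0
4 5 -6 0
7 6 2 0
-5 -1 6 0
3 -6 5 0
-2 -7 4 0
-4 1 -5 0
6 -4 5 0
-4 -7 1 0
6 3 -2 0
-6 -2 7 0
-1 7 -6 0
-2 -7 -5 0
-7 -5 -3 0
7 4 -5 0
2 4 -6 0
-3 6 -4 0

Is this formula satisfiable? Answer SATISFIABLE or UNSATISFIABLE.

SATISFIABLE

Branch on y1: take y1 = False.
Try y2 = False.
For the remaining variables, y3 = False, y4 = False, y5 = False, y6 = False, y7 = True works.
Every clause has at least one true literal under this assignment.
So y1=False  y2=False  y3=False  y4=False  y5=False  y6=False  y7=True is a satisfying assignment.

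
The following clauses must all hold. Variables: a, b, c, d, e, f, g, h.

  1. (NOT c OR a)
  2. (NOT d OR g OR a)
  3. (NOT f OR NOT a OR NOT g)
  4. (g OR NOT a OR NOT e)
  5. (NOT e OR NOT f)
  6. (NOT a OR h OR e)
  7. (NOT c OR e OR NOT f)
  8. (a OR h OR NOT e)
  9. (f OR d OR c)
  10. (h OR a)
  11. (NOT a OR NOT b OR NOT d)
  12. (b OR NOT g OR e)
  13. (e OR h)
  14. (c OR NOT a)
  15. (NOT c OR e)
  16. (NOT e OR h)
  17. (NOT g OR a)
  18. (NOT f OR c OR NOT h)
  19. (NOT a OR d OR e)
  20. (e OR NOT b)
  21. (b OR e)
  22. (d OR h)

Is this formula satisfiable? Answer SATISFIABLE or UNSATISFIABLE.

SATISFIABLE

Branch on a: take a = True.
  then c is forced to True.
  then e is forced to True.
  then g is forced to True.
  then f is forced to False.
  then h is forced to True.
Try b = False.
d is now unconstrained; take d = False.
Every clause has at least one true literal under this assignment.
So a = T, b = F, c = T, d = F, e = T, f = F, g = T, h = T is a satisfying assignment.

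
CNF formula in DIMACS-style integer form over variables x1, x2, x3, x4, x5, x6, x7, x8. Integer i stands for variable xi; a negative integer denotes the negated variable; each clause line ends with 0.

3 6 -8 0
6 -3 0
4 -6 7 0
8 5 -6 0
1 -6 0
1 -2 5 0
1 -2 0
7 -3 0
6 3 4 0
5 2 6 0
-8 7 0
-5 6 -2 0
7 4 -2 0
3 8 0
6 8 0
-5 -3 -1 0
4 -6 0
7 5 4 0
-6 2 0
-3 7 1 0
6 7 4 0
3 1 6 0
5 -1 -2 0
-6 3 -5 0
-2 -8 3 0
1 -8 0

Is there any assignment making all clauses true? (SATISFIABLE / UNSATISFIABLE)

UNSATISFIABLE

x6 = True:
  propagation gives x1=True, x4=True, x2=True, x5=True; an empty clause results — contradiction.
x6 = False:
  propagation gives x3=False, x8=False; an empty clause results — contradiction.
Every branch closes, so no satisfying assignment exists.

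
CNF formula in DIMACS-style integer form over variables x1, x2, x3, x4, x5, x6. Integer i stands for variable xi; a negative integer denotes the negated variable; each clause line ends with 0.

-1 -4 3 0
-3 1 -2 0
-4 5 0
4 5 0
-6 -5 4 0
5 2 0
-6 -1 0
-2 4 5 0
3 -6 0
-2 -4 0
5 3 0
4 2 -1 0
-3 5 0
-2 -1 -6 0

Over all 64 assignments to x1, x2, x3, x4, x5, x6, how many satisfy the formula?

9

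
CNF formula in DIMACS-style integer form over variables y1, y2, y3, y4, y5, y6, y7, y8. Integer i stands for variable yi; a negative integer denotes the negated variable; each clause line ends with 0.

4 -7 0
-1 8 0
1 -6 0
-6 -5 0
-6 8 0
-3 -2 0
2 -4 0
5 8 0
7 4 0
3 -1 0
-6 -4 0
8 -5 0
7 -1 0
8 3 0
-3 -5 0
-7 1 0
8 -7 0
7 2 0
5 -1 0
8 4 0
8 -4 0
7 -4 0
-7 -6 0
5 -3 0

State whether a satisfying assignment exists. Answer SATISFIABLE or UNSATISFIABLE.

UNSATISFIABLE

y7 = True:
  propagation gives y4=True, y2=True, y3=False, y1=False; an empty clause results — contradiction.
y7 = False:
  propagation gives y4=True; an empty clause results — contradiction.
Every branch closes, so no satisfying assignment exists.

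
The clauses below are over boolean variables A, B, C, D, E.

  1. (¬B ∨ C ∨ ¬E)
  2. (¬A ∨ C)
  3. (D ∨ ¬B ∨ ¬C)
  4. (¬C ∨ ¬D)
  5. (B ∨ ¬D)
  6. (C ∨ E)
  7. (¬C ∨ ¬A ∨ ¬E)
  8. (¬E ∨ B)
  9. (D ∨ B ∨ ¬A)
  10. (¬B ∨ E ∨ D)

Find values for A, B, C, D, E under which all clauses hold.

Pure literal: A appears only negated; assign A = False.
Try B = False.
  then D is forced to False.
  then E is forced to False.
  then C is forced to True.
Every clause has at least one true literal under this assignment.
Check each clause:
  1. (C ∨ ¬E ∨ ¬B) — C is true.
  2. (C ∨ ¬A) — C is true.
  3. (D ∨ ¬B ∨ ¬C) — ¬B is true.
  4. (¬D ∨ ¬C) — ¬D is true.
  5. (B ∨ ¬D) — ¬D is true.
  6. (C ∨ E) — C is true.
  7. (¬E ∨ ¬C ∨ ¬A) — ¬E is true.
  8. (¬E ∨ B) — ¬E is true.
  9. (D ∨ B ∨ ¬A) — ¬A is true.
  10. (E ∨ D ∨ ¬B) — ¬B is true.

A=F, B=F, C=T, D=F, E=F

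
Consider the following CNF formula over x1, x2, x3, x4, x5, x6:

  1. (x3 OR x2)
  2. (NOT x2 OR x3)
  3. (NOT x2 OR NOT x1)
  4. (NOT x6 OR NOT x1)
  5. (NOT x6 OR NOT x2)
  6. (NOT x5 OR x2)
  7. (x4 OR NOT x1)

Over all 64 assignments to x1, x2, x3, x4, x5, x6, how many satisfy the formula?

9

Split on x2, then x1.
  x2=T, x1=T: a clause becomes empty — 0.
  x2=T, x1=F: remaining (x3,x4,x5,x6) ∈ {(T,F,F,F); (T,F,T,F); (T,T,F,F); (T,T,T,F)} — 4.
  x2=F, x1=T: remaining (x3,x4,x5,x6) ∈ {(T,T,F,F)} — 1.
  x2=F, x1=F: remaining (x3,x4,x5,x6) ∈ {(T,F,F,F); (T,F,F,T); (T,T,F,F); (T,T,F,T)} — 4.
Total: 0 + 4 + 1 + 4 = 9.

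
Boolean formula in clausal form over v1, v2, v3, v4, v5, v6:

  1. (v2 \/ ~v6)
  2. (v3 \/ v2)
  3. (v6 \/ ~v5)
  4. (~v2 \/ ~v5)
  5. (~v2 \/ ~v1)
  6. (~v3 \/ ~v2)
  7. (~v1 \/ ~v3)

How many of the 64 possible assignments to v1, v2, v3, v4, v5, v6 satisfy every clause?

6

Satisfying assignments:
  v1=0 v2=0 v3=1 v4=0 v5=0 v6=0
  v1=0 v2=0 v3=1 v4=1 v5=0 v6=0
  v1=0 v2=1 v3=0 v4=0 v5=0 v6=0
  v1=0 v2=1 v3=0 v4=0 v5=0 v6=1
  v1=0 v2=1 v3=0 v4=1 v5=0 v6=0
  v1=0 v2=1 v3=0 v4=1 v5=0 v6=1
Count: 6.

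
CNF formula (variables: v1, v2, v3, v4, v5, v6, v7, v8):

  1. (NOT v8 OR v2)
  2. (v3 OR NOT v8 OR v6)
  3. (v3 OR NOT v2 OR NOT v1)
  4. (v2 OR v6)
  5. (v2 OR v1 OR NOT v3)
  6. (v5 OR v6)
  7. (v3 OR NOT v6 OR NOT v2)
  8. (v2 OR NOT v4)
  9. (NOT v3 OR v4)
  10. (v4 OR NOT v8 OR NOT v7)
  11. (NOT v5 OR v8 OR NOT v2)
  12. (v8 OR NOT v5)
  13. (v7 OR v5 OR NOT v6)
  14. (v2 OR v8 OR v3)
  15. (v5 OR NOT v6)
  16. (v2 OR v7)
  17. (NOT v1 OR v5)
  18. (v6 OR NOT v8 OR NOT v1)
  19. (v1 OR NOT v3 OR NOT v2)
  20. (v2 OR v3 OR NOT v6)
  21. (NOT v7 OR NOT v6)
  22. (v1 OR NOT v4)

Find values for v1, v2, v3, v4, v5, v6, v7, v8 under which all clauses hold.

v1=T, v2=T, v3=T, v4=T, v5=T, v6=T, v7=F, v8=T

Try v1 = True.
  then v5 is forced to True.
  then v8 is forced to True.
  then v2 is forced to True.
  then v3 is forced to True.
  then v4 is forced to True.
  then v6 is forced to True.
  then v7 is forced to False.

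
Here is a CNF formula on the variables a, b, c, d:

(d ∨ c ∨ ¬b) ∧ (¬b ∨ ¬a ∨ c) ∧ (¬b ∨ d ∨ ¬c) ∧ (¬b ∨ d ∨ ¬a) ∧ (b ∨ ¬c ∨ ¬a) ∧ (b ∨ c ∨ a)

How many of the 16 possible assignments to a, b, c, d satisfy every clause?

Satisfying assignments:
  a=0 b=0 c=1 d=0
  a=0 b=0 c=1 d=1
  a=0 b=1 c=0 d=1
  a=0 b=1 c=1 d=1
  a=1 b=0 c=0 d=0
  a=1 b=0 c=0 d=1
  a=1 b=1 c=1 d=1
Count: 7.

7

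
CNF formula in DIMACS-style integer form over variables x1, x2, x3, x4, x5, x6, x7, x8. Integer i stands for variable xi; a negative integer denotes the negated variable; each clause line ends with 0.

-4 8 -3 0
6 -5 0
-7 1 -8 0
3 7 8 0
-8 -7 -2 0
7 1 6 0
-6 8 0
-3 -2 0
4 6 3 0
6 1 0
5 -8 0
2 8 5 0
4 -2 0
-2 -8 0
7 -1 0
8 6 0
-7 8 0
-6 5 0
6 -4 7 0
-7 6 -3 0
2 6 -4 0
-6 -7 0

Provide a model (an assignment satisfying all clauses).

Branch on x1: take x1 = False.
  then x6 is forced to True.
  then x8 is forced to True.
  then x7 is forced to False.
  then x5 is forced to True.
  then x2 is forced to False.
x3, x4 are now unconstrained; take x3 = True, x4 = False.
Every clause has at least one true literal under this assignment.
Check each clause:
  1. (~x4 \/ x8 \/ ~x3) — x8 is true.
  2. (x6 \/ ~x5) — x6 is true.
  3. (~x7 \/ ~x8 \/ x1) — ~x7 is true.
  4. (x8 \/ x7 \/ x3) — x8 is true.
  5. (~x8 \/ ~x2 \/ ~x7) — ~x7 is true.
  6. (x7 \/ x6 \/ x1) — x6 is true.
  7. (~x6 \/ x8) — x8 is true.
  8. (~x3 \/ ~x2) — ~x2 is true.
  9. (x6 \/ x4 \/ x3) — x3 is true.
  10. (x1 \/ x6) — x6 is true.
  11. (~x8 \/ x5) — x5 is true.
  12. (x8 \/ x2 \/ x5) — x8 is true.
  13. (x4 \/ ~x2) — ~x2 is true.
  14. (~x2 \/ ~x8) — ~x2 is true.
  15. (x7 \/ ~x1) — ~x1 is true.
  16. (x8 \/ x6) — x8 is true.
  17. (x8 \/ ~x7) — x8 is true.
  18. (x5 \/ ~x6) — x5 is true.
  19. (x6 \/ ~x4 \/ x7) — ~x4 is true.
  20. (~x7 \/ x6 \/ ~x3) — ~x7 is true.
  21. (~x4 \/ x6 \/ x2) — ~x4 is true.
  22. (~x7 \/ ~x6) — ~x7 is true.

x1 = 0  x2 = 0  x3 = 1  x4 = 0  x5 = 1  x6 = 1  x7 = 0  x8 = 1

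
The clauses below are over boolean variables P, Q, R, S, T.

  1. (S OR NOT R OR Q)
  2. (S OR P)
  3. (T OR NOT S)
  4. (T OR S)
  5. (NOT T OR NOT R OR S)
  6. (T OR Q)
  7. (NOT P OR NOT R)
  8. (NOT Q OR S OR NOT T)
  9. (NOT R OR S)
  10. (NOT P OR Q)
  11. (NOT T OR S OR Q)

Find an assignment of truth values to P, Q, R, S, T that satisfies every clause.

Branch on P: take P = False.
  then S is forced to True.
  then T is forced to True.
Q, R are now unconstrained; take Q = True, R = True.

P=F, Q=T, R=T, S=T, T=T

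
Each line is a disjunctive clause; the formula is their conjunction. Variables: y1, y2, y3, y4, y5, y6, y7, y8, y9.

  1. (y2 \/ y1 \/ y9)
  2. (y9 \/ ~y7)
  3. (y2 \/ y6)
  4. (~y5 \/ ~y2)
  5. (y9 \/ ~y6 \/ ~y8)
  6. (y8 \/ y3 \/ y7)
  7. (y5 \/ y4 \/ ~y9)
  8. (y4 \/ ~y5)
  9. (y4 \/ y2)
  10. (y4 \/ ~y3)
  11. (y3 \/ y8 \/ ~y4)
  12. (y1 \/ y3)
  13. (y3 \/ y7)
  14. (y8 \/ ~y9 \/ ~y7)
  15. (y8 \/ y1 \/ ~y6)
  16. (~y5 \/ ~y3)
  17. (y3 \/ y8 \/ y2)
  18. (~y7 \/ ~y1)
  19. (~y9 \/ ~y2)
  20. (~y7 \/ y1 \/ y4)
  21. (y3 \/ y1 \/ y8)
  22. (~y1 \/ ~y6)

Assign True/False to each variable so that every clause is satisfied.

y1=F, y2=T, y3=T, y4=T, y5=F, y6=F, y7=F, y8=F, y9=F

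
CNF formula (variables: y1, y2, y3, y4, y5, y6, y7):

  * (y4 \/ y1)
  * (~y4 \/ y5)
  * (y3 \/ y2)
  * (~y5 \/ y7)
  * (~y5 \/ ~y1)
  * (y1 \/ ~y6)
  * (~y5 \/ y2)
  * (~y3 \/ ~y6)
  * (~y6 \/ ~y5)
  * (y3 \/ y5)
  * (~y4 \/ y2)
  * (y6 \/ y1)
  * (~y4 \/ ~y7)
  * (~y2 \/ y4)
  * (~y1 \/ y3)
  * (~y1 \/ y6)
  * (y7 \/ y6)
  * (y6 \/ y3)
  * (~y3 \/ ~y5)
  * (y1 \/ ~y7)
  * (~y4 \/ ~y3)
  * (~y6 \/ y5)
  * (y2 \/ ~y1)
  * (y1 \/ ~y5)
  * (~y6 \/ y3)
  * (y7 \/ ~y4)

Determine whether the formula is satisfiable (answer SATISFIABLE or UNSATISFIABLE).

UNSATISFIABLE

y1 = True:
  propagation gives y5=False, y4=False, y3=True, y6=False; an empty clause results — contradiction.
y1 = False:
  propagation gives y4=True, y5=True; an empty clause results — contradiction.
Every branch closes, so no satisfying assignment exists.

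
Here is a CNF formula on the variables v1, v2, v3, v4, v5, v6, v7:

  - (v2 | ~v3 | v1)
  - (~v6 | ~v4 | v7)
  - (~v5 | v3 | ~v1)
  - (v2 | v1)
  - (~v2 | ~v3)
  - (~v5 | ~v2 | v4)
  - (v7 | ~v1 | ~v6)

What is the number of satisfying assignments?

Case analysis on v1 and v2:
  v1=1, v2=1: v4 free; 3 ways for (v3,v5,v6,v7) × 2^1 = 6.
  v1=1, v2=0: v4 free; 9 ways for (v3,v5,v6,v7) × 2^1 = 18.
  v1=0, v2=1: 10 of the 32 assignments to (v3,v4,v5,v6,v7) work.
  v1=0, v2=0: a clause becomes empty — 0.
Total: 6 + 18 + 10 + 0 = 34.

34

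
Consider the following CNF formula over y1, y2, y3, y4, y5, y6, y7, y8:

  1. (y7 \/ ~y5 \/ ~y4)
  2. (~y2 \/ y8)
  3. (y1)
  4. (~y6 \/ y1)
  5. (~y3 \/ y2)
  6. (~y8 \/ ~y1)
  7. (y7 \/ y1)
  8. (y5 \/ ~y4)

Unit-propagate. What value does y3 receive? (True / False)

False

(y1) is a unit clause: y1 = True.
(~y8 \/ ~y1) with y1 = True leaves only ~y8, so y8 = False.
(y8 \/ ~y2): since y8 = False, the clause reduces to (~y2). y2 = False.
In (y2 \/ ~y3), y2 is now false; ~y3 must hold, so y3 = False.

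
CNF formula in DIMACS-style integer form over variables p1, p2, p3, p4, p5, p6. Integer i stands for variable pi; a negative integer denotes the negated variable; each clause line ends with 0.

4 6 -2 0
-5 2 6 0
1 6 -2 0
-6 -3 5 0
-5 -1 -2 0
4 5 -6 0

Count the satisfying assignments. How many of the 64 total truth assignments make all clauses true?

Split on p6, then p2.
  p6=1, p2=1: 6 of the 16 assignments to (p1,p3,p4,p5) work.
  p6=1, p2=0: p1 free; 5 ways for (p3,p4,p5) × 2^1 = 10.
  p6=0, p2=1: remaining (p1,p3,p4,p5) ∈ {(1,0,1,0); (1,1,1,0)} — 2.
  p6=0, p2=0: forces p5=0; p1, p3, p4 free → 2^3 = 8.
Total: 6 + 10 + 2 + 8 = 26.

26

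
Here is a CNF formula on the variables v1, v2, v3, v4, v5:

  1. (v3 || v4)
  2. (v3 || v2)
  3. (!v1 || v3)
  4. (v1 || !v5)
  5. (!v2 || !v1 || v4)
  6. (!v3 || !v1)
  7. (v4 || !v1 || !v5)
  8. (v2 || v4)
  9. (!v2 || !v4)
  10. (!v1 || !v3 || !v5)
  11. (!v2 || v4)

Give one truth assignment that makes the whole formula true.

v5 occurs only negated in the remaining clauses — set v5 = False.
Set v1 = False and propagate.
Set v2 = False and propagate.
  then v3 is forced to True.
  then v4 is forced to True.

v1=F, v2=F, v3=T, v4=T, v5=F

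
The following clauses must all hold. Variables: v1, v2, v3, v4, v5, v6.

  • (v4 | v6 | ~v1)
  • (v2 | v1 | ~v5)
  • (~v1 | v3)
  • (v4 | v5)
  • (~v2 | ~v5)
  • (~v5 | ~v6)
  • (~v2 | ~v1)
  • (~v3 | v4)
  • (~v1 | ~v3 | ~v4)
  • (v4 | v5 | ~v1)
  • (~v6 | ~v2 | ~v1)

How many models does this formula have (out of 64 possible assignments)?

8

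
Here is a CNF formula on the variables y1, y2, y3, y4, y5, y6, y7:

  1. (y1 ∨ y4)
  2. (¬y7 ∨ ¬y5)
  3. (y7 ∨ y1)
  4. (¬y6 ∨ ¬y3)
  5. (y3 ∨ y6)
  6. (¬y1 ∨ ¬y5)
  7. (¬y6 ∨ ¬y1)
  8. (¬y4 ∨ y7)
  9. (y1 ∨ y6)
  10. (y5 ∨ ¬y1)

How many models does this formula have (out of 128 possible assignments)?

2

Satisfying assignments:
  y1=F y2=F y3=F y4=T y5=F y6=T y7=T
  y1=F y2=T y3=F y4=T y5=F y6=T y7=T
That's 2 in total.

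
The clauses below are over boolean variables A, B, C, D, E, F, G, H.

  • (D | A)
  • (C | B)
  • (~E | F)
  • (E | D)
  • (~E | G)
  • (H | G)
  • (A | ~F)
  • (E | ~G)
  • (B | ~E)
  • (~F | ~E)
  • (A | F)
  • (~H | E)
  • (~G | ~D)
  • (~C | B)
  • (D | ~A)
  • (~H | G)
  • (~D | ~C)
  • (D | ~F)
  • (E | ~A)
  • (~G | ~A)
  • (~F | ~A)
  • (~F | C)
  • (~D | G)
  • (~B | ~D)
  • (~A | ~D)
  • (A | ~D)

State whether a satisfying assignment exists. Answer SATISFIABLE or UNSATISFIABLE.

UNSATISFIABLE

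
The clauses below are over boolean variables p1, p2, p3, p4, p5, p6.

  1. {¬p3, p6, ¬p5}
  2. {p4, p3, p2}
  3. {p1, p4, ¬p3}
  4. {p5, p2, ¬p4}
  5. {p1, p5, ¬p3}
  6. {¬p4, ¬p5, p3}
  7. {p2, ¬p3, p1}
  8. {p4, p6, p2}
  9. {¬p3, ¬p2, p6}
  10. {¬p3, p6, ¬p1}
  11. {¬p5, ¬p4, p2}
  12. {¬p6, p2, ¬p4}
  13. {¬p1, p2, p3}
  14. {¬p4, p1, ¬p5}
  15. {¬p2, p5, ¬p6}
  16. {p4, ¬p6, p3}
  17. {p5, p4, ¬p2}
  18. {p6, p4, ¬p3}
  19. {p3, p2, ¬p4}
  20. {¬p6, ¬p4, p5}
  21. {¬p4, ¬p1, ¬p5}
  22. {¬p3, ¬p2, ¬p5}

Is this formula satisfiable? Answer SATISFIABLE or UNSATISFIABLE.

Branch on p1: take p1 = False.
The remaining clauses are satisfied by p2 = True, p3 = False, p4 = False, p5 = True, p6 = False.
Every clause has at least one true literal under this assignment.
So p1 = 0, p2 = 1, p3 = 0, p4 = 0, p5 = 1, p6 = 0 is a satisfying assignment.

SATISFIABLE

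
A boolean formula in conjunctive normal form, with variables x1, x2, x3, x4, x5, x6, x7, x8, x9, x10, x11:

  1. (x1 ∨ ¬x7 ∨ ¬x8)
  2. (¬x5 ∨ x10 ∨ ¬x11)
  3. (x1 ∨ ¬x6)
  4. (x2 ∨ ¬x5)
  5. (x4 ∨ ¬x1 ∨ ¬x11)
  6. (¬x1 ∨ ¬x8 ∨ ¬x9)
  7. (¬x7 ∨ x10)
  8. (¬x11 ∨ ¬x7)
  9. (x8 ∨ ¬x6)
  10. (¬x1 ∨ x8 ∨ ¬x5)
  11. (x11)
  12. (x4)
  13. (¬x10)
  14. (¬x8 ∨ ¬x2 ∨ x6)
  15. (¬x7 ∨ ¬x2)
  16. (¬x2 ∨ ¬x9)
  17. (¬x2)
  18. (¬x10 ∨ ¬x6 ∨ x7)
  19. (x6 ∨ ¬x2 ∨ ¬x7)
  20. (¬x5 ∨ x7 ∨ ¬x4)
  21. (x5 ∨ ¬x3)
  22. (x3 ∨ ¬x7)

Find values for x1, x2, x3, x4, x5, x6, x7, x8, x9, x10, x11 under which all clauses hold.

x1=F, x2=F, x3=F, x4=T, x5=F, x6=F, x7=F, x8=T, x9=F, x10=F, x11=T

Unit propagation: (x11) forces x11 = True.
Unit propagation: (¬x7) forces x7 = False.
Unit propagation: (x4) forces x4 = True.
The clause (¬x10) is unit: x10 must be False.
The clause (¬x5) is unit: x5 must be False.
(¬x2) is a unit clause, so x2 = False.
(¬x3) is a unit clause, so x3 = False.
Pure literal: x6 appears only negated; assign x6 = False.
Pure literal: x9 appears only negated; assign x9 = False.
x1, x8 are now unconstrained; take x1 = False, x8 = True.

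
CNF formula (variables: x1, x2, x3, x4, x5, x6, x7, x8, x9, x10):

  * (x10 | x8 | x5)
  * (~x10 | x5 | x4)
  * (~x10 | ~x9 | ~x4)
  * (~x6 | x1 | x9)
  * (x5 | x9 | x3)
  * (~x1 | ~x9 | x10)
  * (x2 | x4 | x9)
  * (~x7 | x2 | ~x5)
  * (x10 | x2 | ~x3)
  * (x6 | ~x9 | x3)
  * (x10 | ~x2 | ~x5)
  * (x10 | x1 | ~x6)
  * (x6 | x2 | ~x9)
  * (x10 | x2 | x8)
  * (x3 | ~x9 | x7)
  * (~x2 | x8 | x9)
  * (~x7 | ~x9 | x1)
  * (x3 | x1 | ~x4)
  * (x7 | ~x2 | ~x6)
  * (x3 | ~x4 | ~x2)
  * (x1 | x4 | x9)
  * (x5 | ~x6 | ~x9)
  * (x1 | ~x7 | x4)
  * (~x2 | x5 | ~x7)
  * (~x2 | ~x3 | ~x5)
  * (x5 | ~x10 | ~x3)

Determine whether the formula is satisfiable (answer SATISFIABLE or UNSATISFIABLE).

SATISFIABLE

Pure literal: x8 appears only positively; assign x8 = True.
Branch on x1: take x1 = True.
Set x2 = True and propagate.
The remaining clauses are satisfied by x3 = False, x4 = False, x5 = True, x6 = True, x7 = True, x9 = True, x10 = True.
Every clause has at least one true literal under this assignment.
So x1=True, x2=True, x3=False, x4=False, x5=True, x6=True, x7=True, x8=True, x9=True, x10=True is a satisfying assignment.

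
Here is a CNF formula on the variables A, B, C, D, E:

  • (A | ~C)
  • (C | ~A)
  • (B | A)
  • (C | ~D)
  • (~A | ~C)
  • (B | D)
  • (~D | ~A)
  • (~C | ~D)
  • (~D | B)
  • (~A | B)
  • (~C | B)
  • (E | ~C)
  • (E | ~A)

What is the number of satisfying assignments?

Satisfying assignments:
  A=0 B=1 C=0 D=0 E=0
  A=0 B=1 C=0 D=0 E=1
Count: 2.

2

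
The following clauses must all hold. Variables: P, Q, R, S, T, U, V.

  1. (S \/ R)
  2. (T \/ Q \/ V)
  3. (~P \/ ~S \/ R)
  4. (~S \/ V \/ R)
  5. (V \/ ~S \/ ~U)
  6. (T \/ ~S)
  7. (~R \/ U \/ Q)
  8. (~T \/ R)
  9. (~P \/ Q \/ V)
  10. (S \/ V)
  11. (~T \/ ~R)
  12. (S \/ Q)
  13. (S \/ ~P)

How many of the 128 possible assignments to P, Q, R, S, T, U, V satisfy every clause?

Satisfying assignments:
  P=0 Q=1 R=1 S=0 T=0 U=0 V=1
  P=0 Q=1 R=1 S=0 T=0 U=1 V=1
That's 2 in total.

2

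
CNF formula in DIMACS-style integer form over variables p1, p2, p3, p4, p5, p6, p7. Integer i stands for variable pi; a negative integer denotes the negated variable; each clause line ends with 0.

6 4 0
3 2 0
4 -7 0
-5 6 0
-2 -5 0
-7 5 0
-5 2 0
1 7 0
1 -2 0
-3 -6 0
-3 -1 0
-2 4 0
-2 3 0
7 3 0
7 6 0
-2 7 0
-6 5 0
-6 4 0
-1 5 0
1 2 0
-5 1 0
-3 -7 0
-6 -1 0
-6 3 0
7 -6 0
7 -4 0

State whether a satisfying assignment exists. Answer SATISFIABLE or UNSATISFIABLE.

p6 = True:
  propagation gives p3=False; an empty clause results — contradiction.
p6 = False:
  propagation gives p4=True, p5=False, p7=False; an empty clause results — contradiction.
Every branch closes, so no satisfying assignment exists.

UNSATISFIABLE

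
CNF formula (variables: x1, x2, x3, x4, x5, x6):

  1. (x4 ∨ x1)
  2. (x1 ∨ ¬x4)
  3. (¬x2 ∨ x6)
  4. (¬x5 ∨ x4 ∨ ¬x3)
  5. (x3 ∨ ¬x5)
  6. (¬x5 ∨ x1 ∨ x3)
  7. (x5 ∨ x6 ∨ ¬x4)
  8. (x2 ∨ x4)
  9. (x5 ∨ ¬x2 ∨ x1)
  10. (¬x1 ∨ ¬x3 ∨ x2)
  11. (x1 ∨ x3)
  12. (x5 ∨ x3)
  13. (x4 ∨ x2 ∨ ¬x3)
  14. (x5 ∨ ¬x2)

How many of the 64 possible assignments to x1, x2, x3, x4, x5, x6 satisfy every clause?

The models are:
  x1=T x2=T x3=T x4=T x5=T x6=T
Count: 1.

1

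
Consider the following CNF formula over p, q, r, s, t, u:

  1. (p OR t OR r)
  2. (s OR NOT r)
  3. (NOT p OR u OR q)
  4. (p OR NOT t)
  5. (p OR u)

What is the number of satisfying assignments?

Case analysis on p and r:
  p=1, r=1: t free; 3 ways for (q,s,u) × 2^1 = 6.
  p=1, r=0: s, t free; 3 ways for (q,u) × 2^2 = 12.
  p=0, r=1: remaining (q,s,t,u) ∈ {(0,1,0,1); (1,1,0,1)} — 2.
  p=0, r=0: a clause becomes empty — 0.
Total: 6 + 12 + 2 + 0 = 20.

20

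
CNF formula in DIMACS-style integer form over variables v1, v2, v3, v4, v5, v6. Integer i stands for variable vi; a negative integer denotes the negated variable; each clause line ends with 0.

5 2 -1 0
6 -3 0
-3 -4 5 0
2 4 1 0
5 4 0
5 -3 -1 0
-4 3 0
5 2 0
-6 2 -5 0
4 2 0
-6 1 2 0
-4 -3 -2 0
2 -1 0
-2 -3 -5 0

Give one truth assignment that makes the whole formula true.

v1=False, v2=True, v3=False, v4=False, v5=True, v6=True

Branch on v1: take v1 = False.
For the remaining variables, v2 = True, v3 = False, v4 = False, v5 = True, v6 = True works.
Every clause has at least one true literal under this assignment.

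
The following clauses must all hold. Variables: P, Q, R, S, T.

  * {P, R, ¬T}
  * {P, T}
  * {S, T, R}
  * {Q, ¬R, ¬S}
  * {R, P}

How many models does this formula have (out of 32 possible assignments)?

15

Split on R, then P.
  R=T, P=T: T free; 3 ways for (Q,S) × 2^1 = 6.
  R=T, P=F: remaining (Q,S,T) ∈ {(F,F,T); (T,F,T); (T,T,T)} — 3.
  R=F, P=T: Q free; 3 ways for (S,T) × 2^1 = 6.
  R=F, P=F: a clause becomes empty — 0.
Total: 6 + 3 + 6 + 0 = 15.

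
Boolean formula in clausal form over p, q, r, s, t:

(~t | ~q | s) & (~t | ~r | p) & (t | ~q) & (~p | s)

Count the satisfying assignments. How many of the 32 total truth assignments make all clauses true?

13

Split on t, then p.
  t=1, p=1: remaining (q,r,s) ∈ {(0,0,1); (0,1,1); (1,0,1); (1,1,1)} — 4.
  t=1, p=0: remaining (q,r,s) ∈ {(0,0,0); (0,0,1); (1,0,1)} — 3.
  t=0, p=1: remaining (q,r,s) ∈ {(0,0,1); (0,1,1)} — 2.
  t=0, p=0: remaining (q,r,s) ∈ {(0,0,0); (0,0,1); (0,1,0); (0,1,1)} — 4.
Total: 4 + 3 + 2 + 4 = 13.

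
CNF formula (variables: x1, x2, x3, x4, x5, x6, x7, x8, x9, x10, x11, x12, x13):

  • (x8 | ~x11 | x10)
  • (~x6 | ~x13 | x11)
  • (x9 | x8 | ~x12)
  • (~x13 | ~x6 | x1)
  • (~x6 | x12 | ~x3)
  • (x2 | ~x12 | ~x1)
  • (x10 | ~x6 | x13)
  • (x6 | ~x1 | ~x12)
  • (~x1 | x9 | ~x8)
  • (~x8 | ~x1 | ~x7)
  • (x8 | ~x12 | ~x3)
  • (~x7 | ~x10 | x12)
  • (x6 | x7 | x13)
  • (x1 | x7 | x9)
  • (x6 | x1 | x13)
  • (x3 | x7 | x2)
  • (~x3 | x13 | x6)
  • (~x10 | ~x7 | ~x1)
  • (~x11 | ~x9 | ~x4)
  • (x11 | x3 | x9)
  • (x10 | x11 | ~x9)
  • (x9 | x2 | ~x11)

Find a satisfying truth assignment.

x1=T, x2=T, x3=F, x4=T, x5=F, x6=T, x7=F, x8=F, x9=F, x10=T, x11=T, x12=F, x13=F

x2 occurs only positively in the remaining clauses — set x2 = True.
Branch on x1: take x1 = True.
The remaining clauses are satisfied by x3 = False, x4 = True, x5 = False, x6 = True, x7 = False, x8 = False, x9 = False, x10 = True, x11 = True, x12 = False, x13 = False.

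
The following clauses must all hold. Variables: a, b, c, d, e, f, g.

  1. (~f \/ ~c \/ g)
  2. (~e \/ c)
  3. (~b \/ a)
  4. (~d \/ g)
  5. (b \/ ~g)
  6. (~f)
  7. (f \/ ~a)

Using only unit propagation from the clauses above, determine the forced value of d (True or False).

False

(~f) is a unit clause: f = False.
(~a \/ f) with f = False leaves only ~a, so a = False.
(~b \/ a) with a = False leaves only ~b, so b = False.
(~g \/ b): since b = False, the clause reduces to (~g). g = False.
(g \/ ~d): since g = False, the clause reduces to (~d). d = False.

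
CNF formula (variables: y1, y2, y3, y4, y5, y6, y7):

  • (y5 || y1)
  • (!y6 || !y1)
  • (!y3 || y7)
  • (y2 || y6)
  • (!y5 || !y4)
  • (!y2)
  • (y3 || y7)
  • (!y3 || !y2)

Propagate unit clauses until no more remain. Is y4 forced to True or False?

Unit clause (!y2) sets y2 = False.
From (y6 || y2) and y2 = False: y6 = True.
In (!y6 || !y1), !y6 is now false; !y1 must hold, so y1 = False.
In (y1 || y5), y1 is now false; y5 must hold, so y5 = True.
(!y4 || !y5) with y5 = True leaves only !y4, so y4 = False.

False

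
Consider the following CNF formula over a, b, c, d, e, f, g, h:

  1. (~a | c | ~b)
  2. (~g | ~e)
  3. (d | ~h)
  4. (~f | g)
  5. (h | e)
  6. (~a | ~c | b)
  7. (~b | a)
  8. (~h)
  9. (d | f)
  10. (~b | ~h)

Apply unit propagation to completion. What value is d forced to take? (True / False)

True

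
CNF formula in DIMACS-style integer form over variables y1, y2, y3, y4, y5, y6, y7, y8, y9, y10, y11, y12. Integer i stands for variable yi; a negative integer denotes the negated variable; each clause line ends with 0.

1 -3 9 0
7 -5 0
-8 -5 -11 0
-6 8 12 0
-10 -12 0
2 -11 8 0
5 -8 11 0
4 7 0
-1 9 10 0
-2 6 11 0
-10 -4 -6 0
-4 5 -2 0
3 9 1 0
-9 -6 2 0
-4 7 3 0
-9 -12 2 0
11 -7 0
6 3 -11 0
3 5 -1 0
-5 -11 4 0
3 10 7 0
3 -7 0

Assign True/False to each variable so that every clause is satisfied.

Branch on y1: take y1 = False.
Set y2 = True and propagate.
The remaining clauses are satisfied by y3 = True, y4 = False, y5 = False, y6 = False, y7 = True, y8 = False, y9 = True, y10 = False, y11 = True, y12 = False.
Every clause has at least one true literal under this assignment.

y1=False  y2=True  y3=True  y4=False  y5=False  y6=False  y7=True  y8=False  y9=True  y10=False  y11=True  y12=False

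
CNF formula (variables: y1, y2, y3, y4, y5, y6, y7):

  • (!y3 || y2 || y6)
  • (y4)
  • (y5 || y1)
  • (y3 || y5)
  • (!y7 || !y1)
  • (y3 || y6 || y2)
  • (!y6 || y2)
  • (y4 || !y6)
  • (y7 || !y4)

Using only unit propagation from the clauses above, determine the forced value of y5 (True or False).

(y4) is a unit clause: y4 = True.
(y7 || !y4): since y4 = True, the clause reduces to (y7). y7 = True.
In (!y1 || !y7), !y7 is now false; !y1 must hold, so y1 = False.
(y1 || y5): since y1 = False, the clause reduces to (y5). y5 = True.

True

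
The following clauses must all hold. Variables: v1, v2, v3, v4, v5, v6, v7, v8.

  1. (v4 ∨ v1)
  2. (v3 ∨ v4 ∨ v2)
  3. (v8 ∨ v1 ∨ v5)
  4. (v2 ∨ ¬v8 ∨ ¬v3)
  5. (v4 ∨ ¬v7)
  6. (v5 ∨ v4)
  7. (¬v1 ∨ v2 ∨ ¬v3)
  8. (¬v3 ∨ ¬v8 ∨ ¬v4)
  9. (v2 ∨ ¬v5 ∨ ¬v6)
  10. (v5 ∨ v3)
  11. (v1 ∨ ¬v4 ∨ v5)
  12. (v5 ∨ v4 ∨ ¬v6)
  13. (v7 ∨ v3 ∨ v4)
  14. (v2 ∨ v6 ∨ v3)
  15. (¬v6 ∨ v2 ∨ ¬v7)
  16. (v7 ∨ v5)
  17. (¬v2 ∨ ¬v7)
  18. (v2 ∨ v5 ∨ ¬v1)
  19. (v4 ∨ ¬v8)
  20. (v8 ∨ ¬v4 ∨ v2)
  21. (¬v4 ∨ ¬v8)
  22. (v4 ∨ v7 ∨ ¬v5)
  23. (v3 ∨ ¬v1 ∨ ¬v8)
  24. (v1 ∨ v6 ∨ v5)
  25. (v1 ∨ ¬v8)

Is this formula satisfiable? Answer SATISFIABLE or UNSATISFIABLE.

Try v1 = False.
  then v4 is forced to True.
  then v5 is forced to True.
  then v8 is forced to False.
  then v2 is forced to True.
  then v7 is forced to False.
v3, v6 are now unconstrained; take v3 = True, v6 = True.
So v1=F  v2=T  v3=T  v4=T  v5=T  v6=T  v7=F  v8=F is a satisfying assignment.

SATISFIABLE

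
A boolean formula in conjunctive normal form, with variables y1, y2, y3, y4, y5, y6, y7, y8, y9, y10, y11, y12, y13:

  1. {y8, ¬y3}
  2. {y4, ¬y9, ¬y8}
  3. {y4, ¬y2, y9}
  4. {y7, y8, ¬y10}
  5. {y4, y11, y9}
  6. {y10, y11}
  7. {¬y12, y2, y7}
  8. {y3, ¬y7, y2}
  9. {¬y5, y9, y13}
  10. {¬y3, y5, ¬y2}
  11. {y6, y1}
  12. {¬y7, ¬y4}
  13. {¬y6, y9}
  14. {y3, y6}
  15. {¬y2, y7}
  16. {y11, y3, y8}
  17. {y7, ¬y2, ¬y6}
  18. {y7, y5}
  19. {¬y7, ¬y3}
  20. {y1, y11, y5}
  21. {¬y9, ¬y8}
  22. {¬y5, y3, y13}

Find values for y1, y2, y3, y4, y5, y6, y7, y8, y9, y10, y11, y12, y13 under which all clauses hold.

y1 = True  y2 = False  y3 = True  y4 = False  y5 = True  y6 = False  y7 = False  y8 = True  y9 = False  y10 = False  y11 = True  y12 = False  y13 = True

Check each clause:
  1. {y8, ¬y3} — y8 is true.
  2. {y4, ¬y8, ¬y9} — ¬y9 is true.
  3. {¬y2, y9, y4} — ¬y2 is true.
  4. {y7, y8, ¬y10} — y8 is true.
  5. {y9, y4, y11} — y11 is true.
  6. {y11, y10} — y11 is true.
  7. {¬y12, y2, y7} — ¬y12 is true.
  8. {¬y7, y2, y3} — ¬y7 is true.
  9. {y13, ¬y5, y9} — y13 is true.
  10. {y5, ¬y3, ¬y2} — y5 is true.
  11. {y1, y6} — y1 is true.
  12. {¬y7, ¬y4} — ¬y7 is true.
  13. {y9, ¬y6} — ¬y6 is true.
  14. {y6, y3} — y3 is true.
  15. {¬y2, y7} — ¬y2 is true.
  16. {y11, y3, y8} — y8 is true.
  17. {¬y2, ¬y6, y7} — ¬y6 is true.
  18. {y5, y7} — y5 is true.
  19. {¬y3, ¬y7} — ¬y7 is true.
  20. {y11, y5, y1} — y1 is true.
  21. {¬y8, ¬y9} — ¬y9 is true.
  22. {y13, y3, ¬y5} — y3 is true.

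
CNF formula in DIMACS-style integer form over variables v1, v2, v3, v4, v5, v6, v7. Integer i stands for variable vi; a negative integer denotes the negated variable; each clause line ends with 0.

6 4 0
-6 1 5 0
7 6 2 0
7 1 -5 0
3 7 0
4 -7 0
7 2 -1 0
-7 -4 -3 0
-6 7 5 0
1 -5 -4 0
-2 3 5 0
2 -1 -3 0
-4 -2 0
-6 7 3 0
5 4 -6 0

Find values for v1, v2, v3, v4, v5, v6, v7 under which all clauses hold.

v1=F, v2=F, v3=F, v4=T, v5=F, v6=F, v7=T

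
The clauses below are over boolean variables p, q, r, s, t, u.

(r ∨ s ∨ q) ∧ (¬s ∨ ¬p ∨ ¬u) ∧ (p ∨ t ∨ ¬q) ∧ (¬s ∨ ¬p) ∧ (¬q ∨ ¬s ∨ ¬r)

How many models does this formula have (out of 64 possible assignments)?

Case analysis on s and p:
  s=1, p=1: a clause becomes empty — 0.
  s=1, p=0: u free; 5 ways for (q,r,t) × 2^1 = 10.
  s=0, p=1: t, u free; 3 ways for (q,r) × 2^2 = 12.
  s=0, p=0: u free; 4 ways for (q,r,t) × 2^1 = 8.
Total: 0 + 10 + 12 + 8 = 30.

30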